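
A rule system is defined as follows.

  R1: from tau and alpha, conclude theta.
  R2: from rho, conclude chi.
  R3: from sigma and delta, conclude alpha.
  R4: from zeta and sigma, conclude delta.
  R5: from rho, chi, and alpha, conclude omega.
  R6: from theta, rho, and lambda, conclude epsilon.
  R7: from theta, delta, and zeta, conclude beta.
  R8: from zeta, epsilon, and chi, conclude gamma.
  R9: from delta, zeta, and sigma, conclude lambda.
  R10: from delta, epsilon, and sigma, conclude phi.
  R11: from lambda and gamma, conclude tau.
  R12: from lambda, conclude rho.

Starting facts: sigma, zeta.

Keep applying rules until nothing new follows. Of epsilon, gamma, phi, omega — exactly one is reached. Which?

omega

From zeta and sigma, R4 gives delta.
From delta, zeta, and sigma, R9 gives lambda.
From sigma and delta, R3 gives alpha.
lambda holds, so rho follows (R12).
rho holds, so chi follows (R2).
rho, chi, and alpha hold, so omega follows (R5).
epsilon would need theta, rho, and lambda (R6), but theta is never established. phi would need delta, epsilon, and sigma (R10), but epsilon is never established. gamma would need zeta, epsilon, and chi (R8), but epsilon is never established.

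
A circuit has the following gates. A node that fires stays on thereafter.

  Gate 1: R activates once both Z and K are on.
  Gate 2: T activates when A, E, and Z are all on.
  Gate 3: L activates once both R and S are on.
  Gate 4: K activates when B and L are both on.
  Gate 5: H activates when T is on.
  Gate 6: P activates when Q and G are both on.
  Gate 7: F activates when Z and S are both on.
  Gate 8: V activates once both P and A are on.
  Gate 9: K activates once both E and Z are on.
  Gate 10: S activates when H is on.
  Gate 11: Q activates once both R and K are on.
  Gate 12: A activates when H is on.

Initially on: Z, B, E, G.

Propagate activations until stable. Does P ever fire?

E and Z are on, so K activates (Gate 9).
Gate 1: Z and K on → R on.
Gate 11: R and K on → Q on.
Gate 6: Q and G on → P on.

Yes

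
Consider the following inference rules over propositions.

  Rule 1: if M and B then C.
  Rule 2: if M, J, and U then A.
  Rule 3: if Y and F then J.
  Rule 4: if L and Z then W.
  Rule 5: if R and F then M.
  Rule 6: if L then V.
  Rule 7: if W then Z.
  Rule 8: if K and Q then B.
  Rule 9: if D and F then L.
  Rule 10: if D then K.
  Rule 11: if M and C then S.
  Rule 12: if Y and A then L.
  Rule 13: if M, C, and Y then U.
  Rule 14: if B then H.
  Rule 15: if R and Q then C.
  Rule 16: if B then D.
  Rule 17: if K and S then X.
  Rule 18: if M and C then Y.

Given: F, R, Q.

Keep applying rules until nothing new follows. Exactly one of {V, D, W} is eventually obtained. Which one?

V

R and Q hold, so C follows (Rule 15).
From R and F, Rule 5 gives M.
M and C hold, so Y follows (Rule 18).
From M, C, and Y, Rule 13 gives U.
From Y and F, Rule 3 gives J.
From M, J, and U, Rule 2 gives A.
Y and A hold, so L follows (Rule 12).
L holds, so V follows (Rule 6).
W would need L and Z (Rule 4), but Z is never established. D would need B (Rule 16), but B is never established.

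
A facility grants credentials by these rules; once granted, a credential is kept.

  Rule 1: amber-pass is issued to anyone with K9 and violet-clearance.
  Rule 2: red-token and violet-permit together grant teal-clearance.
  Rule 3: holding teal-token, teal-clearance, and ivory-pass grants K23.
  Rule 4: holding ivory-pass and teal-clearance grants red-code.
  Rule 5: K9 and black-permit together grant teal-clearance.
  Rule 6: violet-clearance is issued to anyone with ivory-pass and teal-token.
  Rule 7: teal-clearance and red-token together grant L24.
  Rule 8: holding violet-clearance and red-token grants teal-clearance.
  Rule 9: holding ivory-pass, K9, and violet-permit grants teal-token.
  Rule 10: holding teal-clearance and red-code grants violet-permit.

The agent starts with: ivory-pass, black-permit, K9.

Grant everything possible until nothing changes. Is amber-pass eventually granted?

Holding K9 and black-permit grants teal-clearance (Rule 5).
Holding ivory-pass and teal-clearance grants red-code (Rule 4).
Holding teal-clearance and red-code grants violet-permit (Rule 10).
Holding ivory-pass, K9, and violet-permit grants teal-token (Rule 9).
Holding ivory-pass and teal-token grants violet-clearance (Rule 6).
Holding K9 and violet-clearance grants amber-pass (Rule 1).

Yes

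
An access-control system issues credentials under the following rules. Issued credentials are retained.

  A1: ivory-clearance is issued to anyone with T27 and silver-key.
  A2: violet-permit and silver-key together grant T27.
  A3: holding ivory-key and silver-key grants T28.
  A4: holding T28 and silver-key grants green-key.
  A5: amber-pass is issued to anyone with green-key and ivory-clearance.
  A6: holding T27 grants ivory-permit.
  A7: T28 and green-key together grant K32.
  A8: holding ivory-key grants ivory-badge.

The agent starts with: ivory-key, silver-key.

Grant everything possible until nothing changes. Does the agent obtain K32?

Holding ivory-key and silver-key grants T28 (A3).
Holding T28 and silver-key grants green-key (A4).
Holding T28 and green-key grants K32 (A7).

Yes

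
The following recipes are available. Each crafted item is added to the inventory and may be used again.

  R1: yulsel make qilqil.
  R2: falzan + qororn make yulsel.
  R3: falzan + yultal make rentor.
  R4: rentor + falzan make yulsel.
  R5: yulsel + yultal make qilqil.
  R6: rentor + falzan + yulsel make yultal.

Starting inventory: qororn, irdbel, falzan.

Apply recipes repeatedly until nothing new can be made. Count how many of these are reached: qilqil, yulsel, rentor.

falzan + qororn → yulsel (R2).
yulsel → qilqil (R1).
qilqil: reached.
yulsel: reached.
rentor would need falzan and yultal (R3), but yultal is never obtained.
Reached: qilqil and yulsel — 2 of the 3.

2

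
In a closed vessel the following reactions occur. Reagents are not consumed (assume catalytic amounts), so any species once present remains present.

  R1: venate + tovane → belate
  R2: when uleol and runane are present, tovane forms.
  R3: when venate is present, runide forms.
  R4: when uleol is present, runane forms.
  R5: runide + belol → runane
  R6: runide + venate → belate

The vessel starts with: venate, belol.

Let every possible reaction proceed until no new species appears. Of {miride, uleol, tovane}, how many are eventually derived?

0

No rule produces miride, and it is not given.
No rule produces uleol, and it is not given.
tovane would need uleol and runane (R2), but uleol never forms.
None of the 3 are reached.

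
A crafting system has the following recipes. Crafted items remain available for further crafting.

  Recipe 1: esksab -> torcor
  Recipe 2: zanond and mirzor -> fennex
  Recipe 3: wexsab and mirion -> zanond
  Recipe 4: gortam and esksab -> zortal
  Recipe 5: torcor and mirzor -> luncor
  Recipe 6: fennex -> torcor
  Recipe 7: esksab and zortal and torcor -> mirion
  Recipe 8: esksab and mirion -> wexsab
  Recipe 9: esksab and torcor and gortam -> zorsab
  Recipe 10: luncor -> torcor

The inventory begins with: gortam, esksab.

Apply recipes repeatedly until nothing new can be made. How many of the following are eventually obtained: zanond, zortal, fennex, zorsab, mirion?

Using Recipe 1, esksab makes torcor.
Using Recipe 4, gortam and esksab make zortal.
esksab and torcor and gortam -> zorsab (Recipe 9).
Using Recipe 7, esksab, zortal, and torcor make mirion.
esksab and mirion -> wexsab (Recipe 8).
Using Recipe 3, wexsab and mirion make zanond.
zanond: reached.
zortal: reached.
fennex would need zanond and mirzor (Recipe 2), but mirzor is never obtained.
zorsab: reached.
mirion: reached.
Reached: zanond, zortal, zorsab, and mirion — 4 of the 5.

4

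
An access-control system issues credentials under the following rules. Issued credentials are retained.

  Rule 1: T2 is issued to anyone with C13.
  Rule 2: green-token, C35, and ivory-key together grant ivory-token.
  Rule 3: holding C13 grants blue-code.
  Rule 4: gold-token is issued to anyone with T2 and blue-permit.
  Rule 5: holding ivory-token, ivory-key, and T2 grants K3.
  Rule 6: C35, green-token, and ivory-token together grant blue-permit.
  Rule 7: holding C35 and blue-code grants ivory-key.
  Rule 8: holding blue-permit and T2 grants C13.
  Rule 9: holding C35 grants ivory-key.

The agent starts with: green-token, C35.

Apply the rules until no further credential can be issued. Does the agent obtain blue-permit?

Yes

Holding C35 grants ivory-key (Rule 9).
Holding green-token, C35, and ivory-key grants ivory-token (Rule 2).
Holding C35, green-token, and ivory-token grants blue-permit (Rule 6).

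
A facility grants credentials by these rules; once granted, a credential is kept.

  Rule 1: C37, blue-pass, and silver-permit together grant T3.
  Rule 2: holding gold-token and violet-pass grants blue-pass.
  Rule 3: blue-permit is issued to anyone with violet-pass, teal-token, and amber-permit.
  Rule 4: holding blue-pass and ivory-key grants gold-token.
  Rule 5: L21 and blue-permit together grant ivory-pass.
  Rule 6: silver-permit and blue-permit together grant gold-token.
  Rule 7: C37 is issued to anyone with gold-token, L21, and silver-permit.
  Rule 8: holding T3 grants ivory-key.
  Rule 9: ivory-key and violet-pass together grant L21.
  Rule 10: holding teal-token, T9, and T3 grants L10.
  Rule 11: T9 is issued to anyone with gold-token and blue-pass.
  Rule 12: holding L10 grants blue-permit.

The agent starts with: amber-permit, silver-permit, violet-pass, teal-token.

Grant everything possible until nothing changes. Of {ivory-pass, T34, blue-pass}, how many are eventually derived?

1

Holding violet-pass, teal-token, and amber-permit grants blue-permit (Rule 3).
Holding silver-permit and blue-permit grants gold-token (Rule 6).
Holding gold-token and violet-pass grants blue-pass (Rule 2).
ivory-pass would need L21 and blue-permit (Rule 5), but L21 is never granted.
No rule produces T34, and it is not given.
blue-pass: reached.
Reached: blue-pass — 1 of the 3.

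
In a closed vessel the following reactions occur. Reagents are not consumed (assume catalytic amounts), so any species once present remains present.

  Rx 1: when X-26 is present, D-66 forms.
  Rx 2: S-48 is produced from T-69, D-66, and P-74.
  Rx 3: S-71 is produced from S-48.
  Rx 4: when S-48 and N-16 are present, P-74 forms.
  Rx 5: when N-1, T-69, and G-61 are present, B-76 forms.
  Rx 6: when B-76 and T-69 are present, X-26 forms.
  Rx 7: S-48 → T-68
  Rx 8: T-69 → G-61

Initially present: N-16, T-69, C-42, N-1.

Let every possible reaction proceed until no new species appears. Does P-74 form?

No

P-74 would need S-48 and N-16 (Rx 4), but S-48 never forms.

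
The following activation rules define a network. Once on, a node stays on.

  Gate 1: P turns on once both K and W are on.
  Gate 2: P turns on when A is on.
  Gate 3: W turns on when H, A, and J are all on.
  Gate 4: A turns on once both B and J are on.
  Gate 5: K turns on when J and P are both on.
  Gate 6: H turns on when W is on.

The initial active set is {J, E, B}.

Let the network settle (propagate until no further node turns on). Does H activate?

H would need W (Gate 6), but W never turns on.

No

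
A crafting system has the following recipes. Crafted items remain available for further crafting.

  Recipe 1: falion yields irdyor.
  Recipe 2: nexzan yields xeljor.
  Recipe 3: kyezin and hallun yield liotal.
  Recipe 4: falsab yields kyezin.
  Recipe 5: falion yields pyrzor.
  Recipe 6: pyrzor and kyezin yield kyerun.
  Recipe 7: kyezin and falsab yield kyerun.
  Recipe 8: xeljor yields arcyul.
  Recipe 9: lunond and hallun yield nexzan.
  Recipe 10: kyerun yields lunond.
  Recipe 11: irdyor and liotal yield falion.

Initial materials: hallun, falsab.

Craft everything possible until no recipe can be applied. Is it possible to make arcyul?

Yes

falsab → kyezin (Recipe 4).
Using Recipe 7, kyezin and falsab make kyerun.
kyerun → lunond (Recipe 10).
lunond and hallun → nexzan (Recipe 9).
Using Recipe 2, nexzan makes xeljor.
xeljor → arcyul (Recipe 8).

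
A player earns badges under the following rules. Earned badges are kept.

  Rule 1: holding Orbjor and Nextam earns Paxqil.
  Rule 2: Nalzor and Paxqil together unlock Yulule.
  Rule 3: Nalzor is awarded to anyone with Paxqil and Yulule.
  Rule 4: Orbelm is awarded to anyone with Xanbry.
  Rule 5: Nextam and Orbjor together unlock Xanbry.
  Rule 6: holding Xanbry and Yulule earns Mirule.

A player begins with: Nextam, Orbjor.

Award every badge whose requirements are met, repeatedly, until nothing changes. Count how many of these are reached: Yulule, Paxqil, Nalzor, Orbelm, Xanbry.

3

With Orbjor and Nextam, Paxqil is earned (Rule 1).
With Nextam and Orbjor, Xanbry is earned (Rule 5).
With Xanbry, Orbelm is earned (Rule 4).
Yulule would need Nalzor and Paxqil (Rule 2), but Nalzor is never earned.
Paxqil: reached.
Nalzor would need Paxqil and Yulule (Rule 3), but Yulule is never earned.
Orbelm: reached.
Xanbry: reached.
Reached: Paxqil, Orbelm, and Xanbry — 3 of the 5.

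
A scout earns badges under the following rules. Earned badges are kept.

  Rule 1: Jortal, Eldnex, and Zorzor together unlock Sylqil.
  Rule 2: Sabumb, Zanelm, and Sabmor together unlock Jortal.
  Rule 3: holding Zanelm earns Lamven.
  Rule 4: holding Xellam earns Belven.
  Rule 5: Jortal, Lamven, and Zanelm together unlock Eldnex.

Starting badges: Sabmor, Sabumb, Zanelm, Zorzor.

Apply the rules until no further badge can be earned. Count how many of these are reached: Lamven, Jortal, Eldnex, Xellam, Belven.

3

With Sabumb, Zanelm, and Sabmor, Jortal is earned (Rule 2).
With Zanelm, Lamven is earned (Rule 3).
With Jortal, Lamven, and Zanelm, Eldnex is earned (Rule 5).
Lamven: reached.
Jortal: reached.
Eldnex: reached.
No rule produces Xellam, and it is not given.
Belven would need Xellam (Rule 4), but Xellam is never earned.
Reached: Lamven, Jortal, and Eldnex — 3 of the 5.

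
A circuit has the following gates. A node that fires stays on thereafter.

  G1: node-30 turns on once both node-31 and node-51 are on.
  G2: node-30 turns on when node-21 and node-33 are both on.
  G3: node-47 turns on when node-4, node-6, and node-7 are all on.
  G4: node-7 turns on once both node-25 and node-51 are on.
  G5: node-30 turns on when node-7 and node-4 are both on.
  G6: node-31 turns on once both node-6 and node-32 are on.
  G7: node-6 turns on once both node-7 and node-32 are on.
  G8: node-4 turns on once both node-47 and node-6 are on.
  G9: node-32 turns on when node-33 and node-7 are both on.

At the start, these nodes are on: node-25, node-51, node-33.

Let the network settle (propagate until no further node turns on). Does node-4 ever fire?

node-4 would need node-47 and node-6 (G8), but node-47 never turns on.

No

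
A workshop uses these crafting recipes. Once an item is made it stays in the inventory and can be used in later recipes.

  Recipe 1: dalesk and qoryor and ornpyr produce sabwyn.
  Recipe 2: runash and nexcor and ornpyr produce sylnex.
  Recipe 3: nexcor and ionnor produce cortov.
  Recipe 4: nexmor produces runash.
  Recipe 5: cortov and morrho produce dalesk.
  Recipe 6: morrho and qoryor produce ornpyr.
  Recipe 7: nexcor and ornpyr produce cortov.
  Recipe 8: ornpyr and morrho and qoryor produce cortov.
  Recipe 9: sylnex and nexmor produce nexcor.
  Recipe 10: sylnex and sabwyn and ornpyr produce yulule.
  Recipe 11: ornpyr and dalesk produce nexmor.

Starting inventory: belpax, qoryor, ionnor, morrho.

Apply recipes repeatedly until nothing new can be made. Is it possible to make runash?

Yes

morrho and qoryor → ornpyr (Recipe 6).
ornpyr and morrho and qoryor → cortov (Recipe 8).
cortov and morrho → dalesk (Recipe 5).
ornpyr and dalesk → nexmor (Recipe 11).
Using Recipe 4, nexmor makes runash.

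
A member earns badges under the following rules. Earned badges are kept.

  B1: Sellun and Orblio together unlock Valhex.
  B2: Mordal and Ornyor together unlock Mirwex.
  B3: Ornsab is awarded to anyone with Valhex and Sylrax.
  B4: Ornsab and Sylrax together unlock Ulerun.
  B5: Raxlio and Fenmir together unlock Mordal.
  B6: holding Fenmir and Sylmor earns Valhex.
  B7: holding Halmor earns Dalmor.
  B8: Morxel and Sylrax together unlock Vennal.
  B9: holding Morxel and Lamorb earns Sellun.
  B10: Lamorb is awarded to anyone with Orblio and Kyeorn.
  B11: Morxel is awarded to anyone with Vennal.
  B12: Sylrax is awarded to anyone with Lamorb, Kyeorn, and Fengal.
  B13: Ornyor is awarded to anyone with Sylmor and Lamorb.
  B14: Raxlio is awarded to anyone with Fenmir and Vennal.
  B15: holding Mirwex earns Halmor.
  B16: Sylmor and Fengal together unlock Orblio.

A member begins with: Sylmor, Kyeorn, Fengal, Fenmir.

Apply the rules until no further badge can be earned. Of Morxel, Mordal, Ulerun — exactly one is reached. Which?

Ulerun

With Fenmir and Sylmor, Valhex is earned (B6).
With Sylmor and Fengal, Orblio is earned (B16).
With Orblio and Kyeorn, Lamorb is earned (B10).
With Lamorb, Kyeorn, and Fengal, Sylrax is earned (B12).
With Valhex and Sylrax, Ornsab is earned (B3).
With Ornsab and Sylrax, Ulerun is earned (B4).
Morxel would need Vennal (B11), but Vennal is never earned. Mordal would need Raxlio and Fenmir (B5), but Raxlio is never earned.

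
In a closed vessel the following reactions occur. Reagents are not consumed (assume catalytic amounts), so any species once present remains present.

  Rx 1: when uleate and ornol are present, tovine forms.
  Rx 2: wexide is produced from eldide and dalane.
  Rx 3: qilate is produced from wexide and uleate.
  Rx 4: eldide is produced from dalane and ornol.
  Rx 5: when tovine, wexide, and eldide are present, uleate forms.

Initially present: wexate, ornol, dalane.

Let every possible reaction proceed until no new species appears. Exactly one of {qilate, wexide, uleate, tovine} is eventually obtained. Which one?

wexide

dalane and ornol present → eldide forms (Rx 4).
eldide and dalane present → wexide forms (Rx 2).
uleate would need tovine, wexide, and eldide (Rx 5), but tovine never forms. tovine would need uleate and ornol (Rx 1), but uleate never forms. qilate would need wexide and uleate (Rx 3), but uleate never forms.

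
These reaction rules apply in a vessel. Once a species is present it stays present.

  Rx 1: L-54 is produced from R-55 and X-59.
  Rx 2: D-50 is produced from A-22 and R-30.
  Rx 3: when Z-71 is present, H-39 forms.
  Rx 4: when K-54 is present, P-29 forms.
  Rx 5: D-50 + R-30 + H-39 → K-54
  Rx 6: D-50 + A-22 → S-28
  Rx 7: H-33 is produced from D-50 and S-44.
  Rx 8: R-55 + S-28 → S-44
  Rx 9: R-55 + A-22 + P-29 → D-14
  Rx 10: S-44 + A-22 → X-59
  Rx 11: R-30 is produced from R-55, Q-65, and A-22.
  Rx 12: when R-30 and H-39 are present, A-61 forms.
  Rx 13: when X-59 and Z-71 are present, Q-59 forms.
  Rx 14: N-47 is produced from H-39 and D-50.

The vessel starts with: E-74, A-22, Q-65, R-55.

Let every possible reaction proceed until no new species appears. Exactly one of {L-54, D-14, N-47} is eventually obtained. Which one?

L-54

R-55, Q-65, and A-22 present → R-30 forms (Rx 11).
A-22 and R-30 present → D-50 forms (Rx 2).
D-50 and A-22 present → S-28 forms (Rx 6).
R-55 and S-28 present → S-44 forms (Rx 8).
S-44 and A-22 present → X-59 forms (Rx 10).
R-55 and X-59 present → L-54 forms (Rx 1).
N-47 would need H-39 and D-50 (Rx 14), but H-39 never forms. D-14 would need R-55, A-22, and P-29 (Rx 9), but P-29 never forms.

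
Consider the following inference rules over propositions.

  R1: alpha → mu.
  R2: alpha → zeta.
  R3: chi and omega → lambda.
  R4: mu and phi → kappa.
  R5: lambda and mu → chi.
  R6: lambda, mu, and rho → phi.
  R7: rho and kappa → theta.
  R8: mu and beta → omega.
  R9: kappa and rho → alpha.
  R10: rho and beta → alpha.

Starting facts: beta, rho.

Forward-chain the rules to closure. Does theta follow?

No

theta would need rho and kappa (R7), but kappa is never established.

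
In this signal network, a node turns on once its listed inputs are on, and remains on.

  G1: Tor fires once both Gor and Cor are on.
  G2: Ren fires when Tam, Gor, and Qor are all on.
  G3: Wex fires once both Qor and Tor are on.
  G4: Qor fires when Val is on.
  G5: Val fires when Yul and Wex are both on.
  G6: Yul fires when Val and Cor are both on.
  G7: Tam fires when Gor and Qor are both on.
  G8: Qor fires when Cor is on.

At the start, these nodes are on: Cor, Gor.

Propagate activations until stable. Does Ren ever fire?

Yes

G8: Cor on → Qor on.
Gor and Qor are on, so Tam fires (G7).
Tam, Gor, and Qor are on, so Ren fires (G2).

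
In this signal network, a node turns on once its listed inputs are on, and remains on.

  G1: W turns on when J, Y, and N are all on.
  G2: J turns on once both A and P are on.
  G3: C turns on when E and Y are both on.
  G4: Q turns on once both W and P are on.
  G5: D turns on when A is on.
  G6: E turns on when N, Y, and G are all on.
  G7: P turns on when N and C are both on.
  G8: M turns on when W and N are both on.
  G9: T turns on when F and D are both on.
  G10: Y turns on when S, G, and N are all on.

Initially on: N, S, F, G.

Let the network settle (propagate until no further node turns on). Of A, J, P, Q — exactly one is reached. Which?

G10: S, G, and N on → Y on.
N, Y, and G are on, so E turns on (G6).
G3: E and Y on → C on.
N and C are on, so P turns on (G7).
J would need A and P (G2), but A never turns on. Q would need W and P (G4), but W never turns on. No rule produces A, and it is not given.

P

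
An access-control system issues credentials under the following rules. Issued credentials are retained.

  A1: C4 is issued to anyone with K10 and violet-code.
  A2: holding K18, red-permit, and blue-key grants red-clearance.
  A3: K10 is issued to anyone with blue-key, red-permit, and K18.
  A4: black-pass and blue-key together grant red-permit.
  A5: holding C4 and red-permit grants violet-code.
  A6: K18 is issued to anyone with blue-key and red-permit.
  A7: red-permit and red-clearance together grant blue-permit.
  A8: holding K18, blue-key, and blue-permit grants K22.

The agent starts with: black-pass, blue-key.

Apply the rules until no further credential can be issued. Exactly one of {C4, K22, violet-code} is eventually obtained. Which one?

Holding black-pass and blue-key grants red-permit (A4).
Holding blue-key and red-permit grants K18 (A6).
Holding K18, red-permit, and blue-key grants red-clearance (A2).
Holding red-permit and red-clearance grants blue-permit (A7).
Holding K18, blue-key, and blue-permit grants K22 (A8).
C4 would need K10 and violet-code (A1), but violet-code is never granted. violet-code would need C4 and red-permit (A5), but C4 is never granted.

K22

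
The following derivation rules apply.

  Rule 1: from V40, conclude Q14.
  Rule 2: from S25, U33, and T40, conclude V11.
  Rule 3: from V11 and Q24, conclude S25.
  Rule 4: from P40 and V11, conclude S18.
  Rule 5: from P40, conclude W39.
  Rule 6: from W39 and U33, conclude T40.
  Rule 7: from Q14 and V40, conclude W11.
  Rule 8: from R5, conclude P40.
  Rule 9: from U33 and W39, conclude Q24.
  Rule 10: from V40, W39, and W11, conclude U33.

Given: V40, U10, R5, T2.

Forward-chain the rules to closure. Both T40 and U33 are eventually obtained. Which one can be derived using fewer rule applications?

U33: From V40, Rule 1 gives Q14. R5 holds, so P40 follows (Rule 8). From Q14 and V40, Rule 7 gives W11. From P40, Rule 5 gives W39. From V40, W39, and W11, Rule 10 gives U33. [5 rule applications]
T40: V40 holds, so Q14 follows (Rule 1). From R5, Rule 8 gives P40. From Q14 and V40, Rule 7 gives W11. P40 holds, so W39 follows (Rule 5). V40, W39, and W11 hold, so U33 follows (Rule 10). From W39 and U33, Rule 6 gives T40. [6 rule applications]
U33 needs fewer.

U33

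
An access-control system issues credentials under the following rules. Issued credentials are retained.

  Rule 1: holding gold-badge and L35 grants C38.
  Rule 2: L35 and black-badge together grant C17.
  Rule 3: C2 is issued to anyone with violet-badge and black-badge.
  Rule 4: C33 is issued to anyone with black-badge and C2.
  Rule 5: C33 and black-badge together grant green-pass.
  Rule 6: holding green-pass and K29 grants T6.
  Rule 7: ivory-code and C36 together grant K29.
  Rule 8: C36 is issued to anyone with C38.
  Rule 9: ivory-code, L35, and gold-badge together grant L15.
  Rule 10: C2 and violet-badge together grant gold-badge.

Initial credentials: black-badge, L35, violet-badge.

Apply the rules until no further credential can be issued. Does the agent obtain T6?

No

T6 would need green-pass and K29 (Rule 6), but K29 is never granted.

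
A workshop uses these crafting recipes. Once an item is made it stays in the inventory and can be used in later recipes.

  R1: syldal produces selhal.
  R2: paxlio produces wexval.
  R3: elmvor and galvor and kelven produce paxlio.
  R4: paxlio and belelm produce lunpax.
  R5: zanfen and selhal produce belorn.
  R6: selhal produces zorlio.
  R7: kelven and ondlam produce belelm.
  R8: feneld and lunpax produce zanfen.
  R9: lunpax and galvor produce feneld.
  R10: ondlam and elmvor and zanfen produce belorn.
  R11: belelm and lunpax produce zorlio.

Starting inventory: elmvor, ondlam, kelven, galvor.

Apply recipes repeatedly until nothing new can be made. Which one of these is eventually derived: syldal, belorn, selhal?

elmvor and galvor and kelven → paxlio (R3).
Using R7, kelven and ondlam make belelm.
Using R4, paxlio and belelm make lunpax.
Using R9, lunpax and galvor make feneld.
feneld and lunpax → zanfen (R8).
Using R10, ondlam, elmvor, and zanfen make belorn.
selhal would need syldal (R1), but syldal is never obtained. No rule produces syldal, and it is not given.

belorn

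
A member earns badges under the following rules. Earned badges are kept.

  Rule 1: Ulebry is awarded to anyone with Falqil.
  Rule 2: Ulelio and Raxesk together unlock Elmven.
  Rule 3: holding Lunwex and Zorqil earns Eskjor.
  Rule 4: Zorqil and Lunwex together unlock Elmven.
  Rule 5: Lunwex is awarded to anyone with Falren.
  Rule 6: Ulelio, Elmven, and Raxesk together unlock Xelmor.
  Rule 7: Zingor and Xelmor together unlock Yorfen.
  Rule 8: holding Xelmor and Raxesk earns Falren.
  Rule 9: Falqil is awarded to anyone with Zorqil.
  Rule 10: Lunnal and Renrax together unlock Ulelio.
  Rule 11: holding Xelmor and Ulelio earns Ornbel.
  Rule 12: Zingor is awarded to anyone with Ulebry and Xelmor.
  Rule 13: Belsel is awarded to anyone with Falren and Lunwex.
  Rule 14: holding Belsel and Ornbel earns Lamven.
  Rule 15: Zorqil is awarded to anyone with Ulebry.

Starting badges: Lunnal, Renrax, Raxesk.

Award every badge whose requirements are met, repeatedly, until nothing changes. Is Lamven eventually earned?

With Lunnal and Renrax, Ulelio is earned (Rule 10).
With Ulelio and Raxesk, Elmven is earned (Rule 2).
With Ulelio, Elmven, and Raxesk, Xelmor is earned (Rule 6).
With Xelmor and Ulelio, Ornbel is earned (Rule 11).
With Xelmor and Raxesk, Falren is earned (Rule 8).
With Falren, Lunwex is earned (Rule 5).
With Falren and Lunwex, Belsel is earned (Rule 13).
With Belsel and Ornbel, Lamven is earned (Rule 14).

Yes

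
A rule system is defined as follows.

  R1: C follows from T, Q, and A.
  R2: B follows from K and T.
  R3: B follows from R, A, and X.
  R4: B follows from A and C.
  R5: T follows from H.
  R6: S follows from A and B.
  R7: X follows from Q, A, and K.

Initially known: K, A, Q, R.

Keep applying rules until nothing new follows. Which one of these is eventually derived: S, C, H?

From Q, A, and K, R7 gives X.
R, A, and X hold, so B follows (R3).
From A and B, R6 gives S.
C would need T, Q, and A (R1), but T is never established. No rule produces H, and it is not given.

S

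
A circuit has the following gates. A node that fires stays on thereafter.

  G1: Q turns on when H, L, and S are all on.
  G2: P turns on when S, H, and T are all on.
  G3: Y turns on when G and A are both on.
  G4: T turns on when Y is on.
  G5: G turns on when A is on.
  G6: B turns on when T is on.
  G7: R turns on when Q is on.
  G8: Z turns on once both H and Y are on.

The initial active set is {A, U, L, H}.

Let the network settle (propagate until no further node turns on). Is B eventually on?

Yes

G5: A on → G on.
G and A are on, so Y turns on (G3).
G4: Y on → T on.
G6: T on → B on.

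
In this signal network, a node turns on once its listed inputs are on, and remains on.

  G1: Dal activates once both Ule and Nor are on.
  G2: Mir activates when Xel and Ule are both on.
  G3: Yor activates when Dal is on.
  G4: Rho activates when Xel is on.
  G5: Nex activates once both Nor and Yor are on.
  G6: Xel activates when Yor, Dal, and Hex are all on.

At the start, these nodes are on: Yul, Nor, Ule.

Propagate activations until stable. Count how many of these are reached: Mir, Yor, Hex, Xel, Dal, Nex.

G1: Ule and Nor on → Dal on.
Dal is on, so Yor activates (G3).
Nor and Yor are on, so Nex activates (G5).
Mir would need Xel and Ule (G2), but Xel never turns on.
Yor: reached.
No rule produces Hex, and it is not given.
Xel would need Yor, Dal, and Hex (G6), but Hex never turns on.
Dal: reached.
Nex: reached.
Reached: Yor, Dal, and Nex — 3 of the 6.

3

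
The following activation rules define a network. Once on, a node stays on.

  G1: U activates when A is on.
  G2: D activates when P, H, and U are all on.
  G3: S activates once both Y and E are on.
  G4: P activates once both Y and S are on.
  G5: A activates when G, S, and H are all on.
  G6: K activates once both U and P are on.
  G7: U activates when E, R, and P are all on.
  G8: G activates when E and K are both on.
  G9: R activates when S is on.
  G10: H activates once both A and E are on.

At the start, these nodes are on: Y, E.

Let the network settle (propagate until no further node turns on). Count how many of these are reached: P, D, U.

2

Y and E are on, so S activates (G3).
S is on, so R activates (G9).
Y and S are on, so P activates (G4).
E, R, and P are on, so U activates (G7).
P: reached.
D would need P, H, and U (G2), but H never turns on.
U: reached.
Reached: P and U — 2 of the 3.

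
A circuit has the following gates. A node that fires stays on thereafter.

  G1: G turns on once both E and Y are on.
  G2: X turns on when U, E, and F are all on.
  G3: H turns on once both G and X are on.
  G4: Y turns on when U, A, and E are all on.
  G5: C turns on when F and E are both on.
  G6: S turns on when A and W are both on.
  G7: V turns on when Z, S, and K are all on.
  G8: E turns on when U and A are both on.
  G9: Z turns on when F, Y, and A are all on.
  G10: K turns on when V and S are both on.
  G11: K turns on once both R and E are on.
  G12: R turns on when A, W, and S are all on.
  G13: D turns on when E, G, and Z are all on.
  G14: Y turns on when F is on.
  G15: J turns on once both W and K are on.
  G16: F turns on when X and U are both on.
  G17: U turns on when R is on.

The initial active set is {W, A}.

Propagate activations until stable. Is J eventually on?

Yes

G6: A and W on → S on.
G12: A, W, and S on → R on.
G17: R on → U on.
U and A are on, so E turns on (G8).
G11: R and E on → K on.
G15: W and K on → J on.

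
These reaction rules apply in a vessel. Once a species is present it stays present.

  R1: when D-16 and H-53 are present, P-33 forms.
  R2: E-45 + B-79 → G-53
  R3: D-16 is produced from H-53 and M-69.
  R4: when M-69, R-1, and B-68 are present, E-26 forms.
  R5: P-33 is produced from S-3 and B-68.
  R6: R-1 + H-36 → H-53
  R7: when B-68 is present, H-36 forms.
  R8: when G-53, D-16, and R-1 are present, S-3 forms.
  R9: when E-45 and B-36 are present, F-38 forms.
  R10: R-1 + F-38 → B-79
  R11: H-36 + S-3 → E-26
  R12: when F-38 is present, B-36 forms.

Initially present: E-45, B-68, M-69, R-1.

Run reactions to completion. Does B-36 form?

B-36 would need F-38 (R12), but F-38 never forms.

No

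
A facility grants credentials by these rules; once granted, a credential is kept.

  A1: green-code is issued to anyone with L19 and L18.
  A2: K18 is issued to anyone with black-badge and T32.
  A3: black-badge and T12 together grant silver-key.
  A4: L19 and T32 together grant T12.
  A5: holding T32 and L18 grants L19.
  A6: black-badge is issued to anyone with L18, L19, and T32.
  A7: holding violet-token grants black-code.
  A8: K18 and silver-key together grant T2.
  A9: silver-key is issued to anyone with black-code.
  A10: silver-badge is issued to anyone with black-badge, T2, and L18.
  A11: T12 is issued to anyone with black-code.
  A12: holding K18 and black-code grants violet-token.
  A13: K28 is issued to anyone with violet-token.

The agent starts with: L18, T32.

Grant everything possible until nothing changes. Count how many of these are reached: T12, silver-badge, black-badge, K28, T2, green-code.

5

Holding T32 and L18 grants L19 (A5).
Holding L19 and L18 grants green-code (A1).
Holding L18, L19, and T32 grants black-badge (A6).
Holding L19 and T32 grants T12 (A4).
Holding black-badge and T12 grants silver-key (A3).
Holding black-badge and T32 grants K18 (A2).
Holding K18 and silver-key grants T2 (A8).
Holding black-badge, T2, and L18 grants silver-badge (A10).
T12: reached.
silver-badge: reached.
black-badge: reached.
K28 would need violet-token (A13), but violet-token is never granted.
T2: reached.
green-code: reached.
Reached: T12, silver-badge, black-badge, T2, and green-code — 5 of the 6.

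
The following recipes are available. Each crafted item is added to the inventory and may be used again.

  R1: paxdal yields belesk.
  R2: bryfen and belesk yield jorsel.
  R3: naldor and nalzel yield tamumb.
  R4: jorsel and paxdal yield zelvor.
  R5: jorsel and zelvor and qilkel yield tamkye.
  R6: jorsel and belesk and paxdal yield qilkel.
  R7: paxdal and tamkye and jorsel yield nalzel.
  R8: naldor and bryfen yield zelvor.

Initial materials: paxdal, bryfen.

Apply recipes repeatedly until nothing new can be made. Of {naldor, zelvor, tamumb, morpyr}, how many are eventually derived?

1

Using R1, paxdal makes belesk.
Using R2, bryfen and belesk make jorsel.
jorsel and paxdal → zelvor (R4).
No rule produces naldor, and it is not given.
zelvor: reached.
tamumb would need naldor and nalzel (R3), but naldor is never obtained.
No rule produces morpyr, and it is not given.
Reached: zelvor — 1 of the 4.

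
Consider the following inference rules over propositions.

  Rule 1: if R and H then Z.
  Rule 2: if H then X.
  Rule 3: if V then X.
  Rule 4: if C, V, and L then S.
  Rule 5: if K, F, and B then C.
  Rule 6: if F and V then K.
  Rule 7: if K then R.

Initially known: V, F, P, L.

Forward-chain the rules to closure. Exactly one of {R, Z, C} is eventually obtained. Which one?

R

F and V hold, so K follows (Rule 6).
K holds, so R follows (Rule 7).
Z would need R and H (Rule 1), but H is never established. C would need K, F, and B (Rule 5), but B is never established.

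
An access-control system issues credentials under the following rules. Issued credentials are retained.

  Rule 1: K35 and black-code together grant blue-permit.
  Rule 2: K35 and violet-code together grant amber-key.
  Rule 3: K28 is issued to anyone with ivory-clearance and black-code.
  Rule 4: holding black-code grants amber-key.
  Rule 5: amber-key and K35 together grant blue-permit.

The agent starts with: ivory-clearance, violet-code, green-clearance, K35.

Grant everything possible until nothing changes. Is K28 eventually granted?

No

K28 would need ivory-clearance and black-code (Rule 3), but black-code is never granted.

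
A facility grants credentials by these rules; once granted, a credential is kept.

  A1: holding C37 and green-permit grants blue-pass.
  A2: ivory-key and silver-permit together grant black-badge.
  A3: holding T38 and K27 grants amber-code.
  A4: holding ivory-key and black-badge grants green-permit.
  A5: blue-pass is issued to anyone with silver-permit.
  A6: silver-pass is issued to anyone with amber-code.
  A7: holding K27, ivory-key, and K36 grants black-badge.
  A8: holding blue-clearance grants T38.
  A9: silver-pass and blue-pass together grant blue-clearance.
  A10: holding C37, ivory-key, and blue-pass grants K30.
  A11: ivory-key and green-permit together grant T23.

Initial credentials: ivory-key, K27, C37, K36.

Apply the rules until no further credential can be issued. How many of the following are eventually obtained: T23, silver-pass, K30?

2

Holding K27, ivory-key, and K36 grants black-badge (A7).
Holding ivory-key and black-badge grants green-permit (A4).
Holding ivory-key and green-permit grants T23 (A11).
Holding C37 and green-permit grants blue-pass (A1).
Holding C37, ivory-key, and blue-pass grants K30 (A10).
T23: reached.
silver-pass would need amber-code (A6), but amber-code is never granted.
K30: reached.
Reached: T23 and K30 — 2 of the 3.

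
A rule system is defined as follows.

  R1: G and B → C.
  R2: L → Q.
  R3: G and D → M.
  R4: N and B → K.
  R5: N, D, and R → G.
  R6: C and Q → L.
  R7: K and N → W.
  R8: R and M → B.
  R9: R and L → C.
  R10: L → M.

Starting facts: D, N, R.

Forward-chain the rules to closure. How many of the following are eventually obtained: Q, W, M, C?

N, D, and R hold, so G follows (R5).
From G and D, R3 gives M.
From R and M, R8 gives B.
N and B hold, so K follows (R4).
G and B hold, so C follows (R1).
From K and N, R7 gives W.
Q would need L (R2), but L is never established.
W: reached.
M: reached.
C: reached.
Reached: W, M, and C — 3 of the 4.

3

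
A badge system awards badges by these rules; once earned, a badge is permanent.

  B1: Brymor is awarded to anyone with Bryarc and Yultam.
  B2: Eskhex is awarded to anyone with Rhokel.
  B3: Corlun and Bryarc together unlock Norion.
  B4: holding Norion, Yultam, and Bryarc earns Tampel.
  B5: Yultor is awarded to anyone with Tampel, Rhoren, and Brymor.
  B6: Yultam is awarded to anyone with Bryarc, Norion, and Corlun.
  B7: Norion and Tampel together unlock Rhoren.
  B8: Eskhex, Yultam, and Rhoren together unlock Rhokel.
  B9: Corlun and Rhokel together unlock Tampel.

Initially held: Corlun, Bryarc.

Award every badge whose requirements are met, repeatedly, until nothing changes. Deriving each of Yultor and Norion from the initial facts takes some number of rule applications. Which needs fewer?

Norion: With Corlun and Bryarc, Norion is earned (B3). [1 rule application]
Yultor: With Corlun and Bryarc, Norion is earned (B3). With Bryarc, Norion, and Corlun, Yultam is earned (B6). With Bryarc and Yultam, Brymor is earned (B1). With Norion, Yultam, and Bryarc, Tampel is earned (B4). With Norion and Tampel, Rhoren is earned (B7). With Tampel, Rhoren, and Brymor, Yultor is earned (B5). [6 rule applications]
Norion needs fewer.

Norion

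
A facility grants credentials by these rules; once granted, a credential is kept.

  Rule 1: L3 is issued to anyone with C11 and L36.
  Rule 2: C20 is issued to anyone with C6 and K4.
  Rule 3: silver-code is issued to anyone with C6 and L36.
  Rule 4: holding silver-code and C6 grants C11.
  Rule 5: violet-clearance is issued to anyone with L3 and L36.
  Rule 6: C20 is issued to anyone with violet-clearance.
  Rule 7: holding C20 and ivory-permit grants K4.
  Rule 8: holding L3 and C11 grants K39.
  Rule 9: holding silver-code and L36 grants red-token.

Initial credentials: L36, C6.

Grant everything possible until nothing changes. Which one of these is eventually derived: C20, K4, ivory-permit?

Holding C6 and L36 grants silver-code (Rule 3).
Holding silver-code and C6 grants C11 (Rule 4).
Holding C11 and L36 grants L3 (Rule 1).
Holding L3 and L36 grants violet-clearance (Rule 5).
Holding violet-clearance grants C20 (Rule 6).
No rule produces ivory-permit, and it is not given. K4 would need C20 and ivory-permit (Rule 7), but ivory-permit is never granted.

C20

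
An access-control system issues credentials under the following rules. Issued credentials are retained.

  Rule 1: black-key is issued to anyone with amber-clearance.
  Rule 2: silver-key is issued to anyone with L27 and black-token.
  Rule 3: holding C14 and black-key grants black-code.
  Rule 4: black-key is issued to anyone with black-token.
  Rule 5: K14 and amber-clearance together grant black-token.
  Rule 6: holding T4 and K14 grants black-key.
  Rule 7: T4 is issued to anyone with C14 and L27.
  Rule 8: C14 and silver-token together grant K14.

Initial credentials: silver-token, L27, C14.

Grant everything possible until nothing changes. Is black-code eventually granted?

Holding C14 and silver-token grants K14 (Rule 8).
Holding C14 and L27 grants T4 (Rule 7).
Holding T4 and K14 grants black-key (Rule 6).
Holding C14 and black-key grants black-code (Rule 3).

Yes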